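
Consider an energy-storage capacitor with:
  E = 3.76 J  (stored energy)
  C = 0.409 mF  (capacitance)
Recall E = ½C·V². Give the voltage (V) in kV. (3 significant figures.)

0.136 kV

Rearranging: V = √(2E/C).
E = 3.76 J; C = 0.409 mF = 4.090×10^-4 F.
V = 135.6 V
135.6 V × (1 kV / 1000 V) = 0.1356 kV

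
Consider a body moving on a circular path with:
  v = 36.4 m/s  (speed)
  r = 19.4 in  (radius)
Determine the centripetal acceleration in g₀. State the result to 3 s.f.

274 g₀

Directly: a = v²/r.
v = 36.4 m/s; r = 19.4 in = 0.4928 m.
a = 2689 m/s²
2689 m/s² × (1 g₀ / 9.807 m/s²) = 274.2 g₀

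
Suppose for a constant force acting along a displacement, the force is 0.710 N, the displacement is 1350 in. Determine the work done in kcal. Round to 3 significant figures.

0.00582 kcal

W is given directly by: W = F·d.
F = 0.710 N; d = 1350 in = 34.29 m.
W = 24.35 J  (the unit combination reduces to kg·m²/s² = J)
24.35 J × (1 kcal / 4184 J) = 0.005819 kcal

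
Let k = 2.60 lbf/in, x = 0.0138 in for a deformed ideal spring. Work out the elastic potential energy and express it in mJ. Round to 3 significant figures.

0.0280 mJ

U is given directly by: U = ½kx².
k = 2.60 lbf/in = 455.3 N/m; x = 0.0138 in = 3.505×10^-4 m.
U = 2.797×10^-5 J
2.797×10^-5 J × (1 mJ / 0.001000 J) = 0.02797 mJ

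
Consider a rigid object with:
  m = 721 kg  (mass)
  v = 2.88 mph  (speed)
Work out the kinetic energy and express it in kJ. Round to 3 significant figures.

0.598 kJ

Directly: KE = ½mv².
m = 721 kg; v = 2.88 mph = 1.287 m/s.
KE = 597.6 J
597.6 J × (1 kJ / 1000 J) = 0.5976 kJ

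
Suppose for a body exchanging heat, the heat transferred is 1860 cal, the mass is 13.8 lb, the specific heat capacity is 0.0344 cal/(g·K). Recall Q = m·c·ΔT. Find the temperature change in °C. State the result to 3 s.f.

8.64 °C

Rearranging Q = m·c·ΔT for ΔT: ΔT = Q/(m·c).
Q = 1860 cal = 7782 J; m = 13.8 lb = 6.260 kg; c = 0.0344 cal/(g·K) = 143.9 J/(kg·K).
ΔT = 8.638 K
Since 1 °C = 1 K, 8.638 °C.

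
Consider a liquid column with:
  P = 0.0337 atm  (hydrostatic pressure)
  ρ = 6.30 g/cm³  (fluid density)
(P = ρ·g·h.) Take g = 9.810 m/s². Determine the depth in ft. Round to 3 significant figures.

0.181 ft

Rearranging: h = P/(ρ·g).
P = 0.0337 atm = 3415 Pa; ρ = 6.30 g/cm³ = 6300 kg/m³; g = 9.810 m/s².
h = 0.05525 m
0.05525 m × (1 ft / 0.3048 m) = 0.1813 ft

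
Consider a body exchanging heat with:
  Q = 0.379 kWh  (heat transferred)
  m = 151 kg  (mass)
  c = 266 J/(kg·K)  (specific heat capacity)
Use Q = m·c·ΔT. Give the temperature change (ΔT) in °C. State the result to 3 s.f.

Rearranging: ΔT = Q/(m·c).
Q = 0.379 kWh = 1.364×10^6 J; m = 151 kg; c = 266 J/(kg·K).
ΔT = 33.97 K
Since 1 °C = 1 K, 33.97 °C.

34.0 °C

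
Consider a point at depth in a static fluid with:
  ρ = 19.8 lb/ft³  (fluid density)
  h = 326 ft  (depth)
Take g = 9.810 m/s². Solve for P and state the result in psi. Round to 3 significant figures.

44.8 psi

P is given directly by: P = ρgh.
ρ = 19.8 lb/ft³ = 317.2 kg/m³; h = 326 ft = 99.36 m; g = 9.810 m/s².
P = 3.092×10^5 Pa
3.092×10^5 Pa × (1 psi / 6895 Pa) = 44.84 psi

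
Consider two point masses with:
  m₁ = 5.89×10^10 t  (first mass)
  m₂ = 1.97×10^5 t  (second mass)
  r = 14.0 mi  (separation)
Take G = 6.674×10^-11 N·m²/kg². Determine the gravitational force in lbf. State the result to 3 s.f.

From Newton's law of gravitation: F = Gm₁m₂/r².
m₁ = 5.89×10^10 t = 5.890×10^13 kg; m₂ = 1.97×10^5 t = 1.970×10^8 kg; r = 14.0 mi = 22531 m; G = 6.674×10^-11 N·m²/kg².
F = 1526 N
1526 N × (1 lbf / 4.448 N) = 342.9 lbf

343 lbf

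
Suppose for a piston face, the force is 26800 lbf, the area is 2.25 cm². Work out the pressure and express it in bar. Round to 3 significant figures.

5300 bar

P is given directly by: P = F/A.
F = 26800 lbf = 1.192×10^5 N; A = 2.25 cm² = 2.250×10^-4 m².
P = 5.298×10^8 Pa
5.298×10^8 Pa × (1 bar / 1.000×10^5 Pa) = 5298 bar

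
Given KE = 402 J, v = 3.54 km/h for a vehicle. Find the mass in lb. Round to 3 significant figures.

Rearranging: m = 2·KE/v².
KE = 402 J; v = 3.54 km/h = 0.9833 m/s.
m = 831.5 kg
831.5 kg × (1 lb / 0.4536 kg) = 1833 lb

1830 lb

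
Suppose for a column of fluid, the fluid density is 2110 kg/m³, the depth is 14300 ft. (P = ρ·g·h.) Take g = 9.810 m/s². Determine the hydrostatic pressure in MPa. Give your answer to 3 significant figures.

90.2 MPa

Directly: P = ρgh.
ρ = 2110 kg/m³; h = 14300 ft = 4359 m; g = 9.810 m/s².
P = 9.022×10^7 Pa  (the unit combination reduces to kg/(m·s²) = Pa)
9.022×10^7 Pa × (1 MPa / 1.000×10^6 Pa) = 90.22 MPa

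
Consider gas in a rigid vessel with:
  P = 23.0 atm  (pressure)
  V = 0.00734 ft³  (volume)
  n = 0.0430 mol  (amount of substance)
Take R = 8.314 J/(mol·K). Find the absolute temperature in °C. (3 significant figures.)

1080 °C

From the ideal-gas law: T = PV/(nR).
P = 23.0 atm = 2.330×10^6 Pa; V = 0.00734 ft³ = 2.078×10^-4 m³; n = 0.0430 mol; R = 8.314 J/(mol·K).
T = 1355 K
1355 K − 273.15 = 1082 °C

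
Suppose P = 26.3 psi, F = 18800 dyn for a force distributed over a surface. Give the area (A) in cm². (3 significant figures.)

Solving P = F/A for A: A = F/P.
P = 26.3 psi = 1.813×10^5 Pa; F = 18800 dyn = 0.1880 N.
A = 1.037×10^-6 m²
1.037×10^-6 m² × (1 cm² / 1.000×10^-4 m²) = 0.01037 cm²

0.0104 cm²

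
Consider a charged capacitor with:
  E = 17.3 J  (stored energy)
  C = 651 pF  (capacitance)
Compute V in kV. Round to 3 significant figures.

231 kV

Rearranging: V = √(2E/C).
E = 17.3 J; C = 651 pF = 6.510×10^-10 F.
V = 2.305×10^5 V
2.305×10^5 V × (1 kV / 1000 V) = 230.5 kV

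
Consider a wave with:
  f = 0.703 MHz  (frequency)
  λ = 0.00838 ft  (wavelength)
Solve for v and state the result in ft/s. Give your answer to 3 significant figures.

5890 ft/s

Directly: v = fλ.
f = 0.703 MHz = 7.030×10^5 Hz; λ = 0.00838 ft = 0.002554 m.
v = 1796 m/s
1796 m/s × (1 ft/s / 0.3048 m/s) = 5891 ft/s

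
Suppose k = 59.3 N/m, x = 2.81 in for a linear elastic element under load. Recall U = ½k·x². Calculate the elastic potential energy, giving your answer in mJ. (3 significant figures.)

151 mJ

U is given directly by: U = ½kx².
k = 59.3 N/m; x = 2.81 in = 0.07137 m.
U = 0.1510 J
0.1510 J × (1 mJ / 0.001000 J) = 151.0 mJ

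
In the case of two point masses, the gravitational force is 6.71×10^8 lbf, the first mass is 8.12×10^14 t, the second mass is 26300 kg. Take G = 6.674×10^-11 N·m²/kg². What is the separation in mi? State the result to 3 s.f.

0.0136 mi

From Newton's law of gravitation: r = √(G·m₁m₂/F).
F = 6.71×10^8 lbf = 2.985×10^9 N; m₁ = 8.12×10^14 t = 8.120×10^17 kg; m₂ = 26300 kg; G = 6.674×10^-11 N·m²/kg².
r = 21.85 m
21.85 m × (1 mi / 1609 m) = 0.01358 mi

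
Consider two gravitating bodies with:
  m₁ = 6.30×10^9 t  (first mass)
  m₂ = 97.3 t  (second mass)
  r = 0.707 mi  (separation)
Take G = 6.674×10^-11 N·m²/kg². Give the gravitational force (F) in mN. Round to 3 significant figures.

F is given directly by: F = Gm₁m₂/r².
m₁ = 6.30×10^9 t = 6.300×10^12 kg; m₂ = 97.3 t = 97300 kg; r = 0.707 mi = 1138 m; G = 6.674×10^-11 N·m²/kg².
F = 31.60 N
31.60 N × (1 mN / 0.001000 N) = 31601 mN

31600 mN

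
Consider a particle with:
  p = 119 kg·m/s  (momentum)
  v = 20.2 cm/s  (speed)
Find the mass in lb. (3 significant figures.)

Solving p = m·v for m: m = p/v.
p = 119 kg·m/s; v = 20.2 cm/s = 0.2020 m/s.
m = 589.1 kg
589.1 kg × (1 lb / 0.4536 kg) = 1299 lb

1300 lb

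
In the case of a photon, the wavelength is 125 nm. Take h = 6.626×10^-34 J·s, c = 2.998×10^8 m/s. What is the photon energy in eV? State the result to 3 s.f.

Directly: E = hc/λ.
λ = 125 nm = 1.250×10^-7 m; h = 6.626×10^-34 J·s; c = 2.998×10^8 m/s.
E = 1.589×10^-18 J  (the unit combination reduces to kg·m²/s² = J)
1.589×10^-18 J × (1 eV / 1.602×10^-19 J) = 9.919 eV

9.92 eV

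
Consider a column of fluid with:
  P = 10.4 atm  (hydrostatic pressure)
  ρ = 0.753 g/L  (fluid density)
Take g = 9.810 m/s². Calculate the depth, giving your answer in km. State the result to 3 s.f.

143 km

Rearranging P = ρ·g·h for h: h = P/(ρ·g).
P = 10.4 atm = 1.054×10^6 Pa; ρ = 0.753 g/L = 0.7530 kg/m³; g = 9.810 m/s².
h = 1.427×10^5 m
1.427×10^5 m × (1 km / 1000 m) = 142.7 km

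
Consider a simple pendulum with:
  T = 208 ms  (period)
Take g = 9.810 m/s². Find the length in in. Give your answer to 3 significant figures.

0.423 in

Solving T = 2π√(L/g) for L: L = g·(T/2π)².
T = 208 ms = 0.2080 s; g = 9.810 m/s².
L = 0.01075 m
0.01075 m × (1 in / 0.02540 m) = 0.4233 in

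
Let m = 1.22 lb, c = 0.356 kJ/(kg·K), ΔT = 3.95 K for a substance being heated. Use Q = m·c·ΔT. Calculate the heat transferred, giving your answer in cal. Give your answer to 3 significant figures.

186 cal

Q is given directly by: Q = mcΔT.
m = 1.22 lb = 0.5534 kg; c = 0.356 kJ/(kg·K) = 356.0 J/(kg·K); ΔT = 3.95 K.
Q = 778.2 J
778.2 J × (1 cal / 4.184 J) = 186.0 cal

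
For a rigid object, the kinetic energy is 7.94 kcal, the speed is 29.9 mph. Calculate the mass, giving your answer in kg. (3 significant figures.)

372 kg

Rearranging: m = 2·KE/v².
KE = 7.94 kcal = 33221 J; v = 29.9 mph = 13.37 m/s.
m = 371.9 kg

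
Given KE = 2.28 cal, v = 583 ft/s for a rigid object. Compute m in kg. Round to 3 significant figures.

Solving KE = ½mv² for m: m = 2·KE/v².
KE = 2.28 cal = 9.540 J; v = 583 ft/s = 177.7 m/s.
m = 6.042×10^-4 kg

6.04×10^-4 kg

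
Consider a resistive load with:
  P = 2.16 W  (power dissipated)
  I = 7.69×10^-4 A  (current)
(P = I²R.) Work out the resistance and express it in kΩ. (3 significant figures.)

3650 kΩ

Rearranging: R = P/I².
P = 2.16 W; I = 7.69×10^-4 A.
R = 3.653×10^6 Ω
3.653×10^6 Ω × (1 kΩ / 1000 Ω) = 3653 kΩ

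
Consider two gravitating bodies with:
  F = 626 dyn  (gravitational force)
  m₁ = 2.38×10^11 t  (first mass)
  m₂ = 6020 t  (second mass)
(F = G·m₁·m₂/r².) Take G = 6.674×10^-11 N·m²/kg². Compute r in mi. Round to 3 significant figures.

Rearranging: r = √(G·m₁m₂/F).
F = 626 dyn = 0.006260 N; m₁ = 2.38×10^11 t = 2.380×10^14 kg; m₂ = 6020 t = 6.020×10^6 kg; G = 6.674×10^-11 N·m²/kg².
r = 3.908×10^6 m
3.908×10^6 m × (1 mi / 1609 m) = 2429 mi

2430 mi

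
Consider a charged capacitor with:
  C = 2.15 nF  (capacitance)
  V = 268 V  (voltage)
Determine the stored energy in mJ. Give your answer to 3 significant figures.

0.0772 mJ

E is given directly by: E = ½CV².
C = 2.15 nF = 2.150×10^-9 F; V = 268 V.
E = 7.721×10^-5 J  (the unit combination reduces to kg·m²/s² = J)
7.721×10^-5 J × (1 mJ / 0.001000 J) = 0.07721 mJ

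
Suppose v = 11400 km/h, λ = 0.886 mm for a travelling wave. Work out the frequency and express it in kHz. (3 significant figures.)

3570 kHz

Rearranging v = f·λ for f: f = v/λ.
v = 11400 km/h = 3167 m/s; λ = 0.886 mm = 8.860×10^-4 m.
f = 3.574×10^6 Hz
3.574×10^6 Hz × (1 kHz / 1000 Hz) = 3574 kHz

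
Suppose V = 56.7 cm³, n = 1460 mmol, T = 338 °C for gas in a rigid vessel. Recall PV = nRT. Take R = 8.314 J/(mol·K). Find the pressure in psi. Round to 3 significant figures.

Directly: P = nRT/V.
V = 56.7 cm³ = 5.670×10^-5 m³; n = 1460 mmol = 1.460 mol; T = 338 °C = 611.1 K; R = 8.314 J/(mol·K).
P = 1.308×10^8 Pa
1.308×10^8 Pa × (1 psi / 6895 Pa) = 18976 psi

19000 psi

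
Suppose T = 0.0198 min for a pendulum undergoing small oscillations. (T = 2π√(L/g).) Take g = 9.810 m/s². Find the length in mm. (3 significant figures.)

Rearranging: L = g·(T/2π)².
T = 0.0198 min = 1.188 s; g = 9.810 m/s².
L = 0.3507 m
0.3507 m × (1 mm / 0.001000 m) = 350.7 mm

351 mm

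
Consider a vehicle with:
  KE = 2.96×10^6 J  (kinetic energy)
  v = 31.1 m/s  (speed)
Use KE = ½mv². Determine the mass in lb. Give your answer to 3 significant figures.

13500 lb

Rearranging KE = ½mv² for m: m = 2·KE/v².
KE = 2.96×10^6 J; v = 31.1 m/s.
m = 6121 kg
6121 kg × (1 lb / 0.4536 kg) = 13494 lb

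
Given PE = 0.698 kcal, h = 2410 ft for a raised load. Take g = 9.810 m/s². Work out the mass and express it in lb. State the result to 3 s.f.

Rearranging PE = m·g·h for m: m = PE/(g·h).
PE = 0.698 kcal = 2920 J; h = 2410 ft = 734.6 m; g = 9.810 m/s².
m = 0.4053 kg
0.4053 kg × (1 lb / 0.4536 kg) = 0.8935 lb

0.893 lb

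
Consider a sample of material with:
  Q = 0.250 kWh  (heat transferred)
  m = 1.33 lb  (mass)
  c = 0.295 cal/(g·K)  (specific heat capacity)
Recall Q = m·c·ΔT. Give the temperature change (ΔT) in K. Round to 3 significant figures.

Rearranging Q = m·c·ΔT for ΔT: ΔT = Q/(m·c).
Q = 0.250 kWh = 9.000×10^5 J; m = 1.33 lb = 0.6033 kg; c = 0.295 cal/(g·K) = 1234 J/(kg·K).
ΔT = 1209 K

1210 K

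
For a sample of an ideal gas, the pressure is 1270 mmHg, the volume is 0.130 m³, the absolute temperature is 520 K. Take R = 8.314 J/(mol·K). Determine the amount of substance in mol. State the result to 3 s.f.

5.09 mol

From the ideal-gas law: n = PV/(RT).
P = 1270 mmHg = 1.693×10^5 Pa; V = 0.130 m³; T = 520 K; R = 8.314 J/(mol·K).
n = 5.091 mol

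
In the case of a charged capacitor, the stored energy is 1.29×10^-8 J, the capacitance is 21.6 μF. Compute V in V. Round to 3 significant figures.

0.0346 V

Rearranging E = ½C·V² for V: V = √(2E/C).
E = 1.29×10^-8 J; C = 21.6 μF = 2.160×10^-5 F.
V = 0.03456 V  (the unit combination reduces to kg·m²/(A·s³) = V)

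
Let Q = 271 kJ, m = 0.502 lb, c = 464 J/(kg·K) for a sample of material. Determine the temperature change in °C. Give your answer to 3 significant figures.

Solving Q = m·c·ΔT for ΔT: ΔT = Q/(m·c).
Q = 271 kJ = 2.710×10^5 J; m = 0.502 lb = 0.2277 kg; c = 464 J/(kg·K).
ΔT = 2565 K
Since 1 °C = 1 K, 2565 °C.

2560 °C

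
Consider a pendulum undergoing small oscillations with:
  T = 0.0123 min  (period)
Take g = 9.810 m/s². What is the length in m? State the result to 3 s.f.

Rearranging: L = g·(T/2π)².
T = 0.0123 min = 0.7380 s; g = 9.810 m/s².
L = 0.1353 m

0.135 m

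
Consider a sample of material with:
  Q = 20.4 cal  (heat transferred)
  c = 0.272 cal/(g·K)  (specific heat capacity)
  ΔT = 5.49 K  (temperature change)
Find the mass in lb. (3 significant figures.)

Solving Q = m·c·ΔT for m: m = Q/(c·ΔT).
Q = 20.4 cal = 85.35 J; c = 0.272 cal/(g·K) = 1138 J/(kg·K); ΔT = 5.49 K.
m = 0.01366 kg
0.01366 kg × (1 lb / 0.4536 kg) = 0.03012 lb

0.0301 lb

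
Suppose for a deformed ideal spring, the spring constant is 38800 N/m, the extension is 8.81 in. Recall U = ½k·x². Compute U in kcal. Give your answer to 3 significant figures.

0.232 kcal

Directly: U = ½kx².
k = 38800 N/m; x = 8.81 in = 0.2238 m.
U = 971.5 J
971.5 J × (1 kcal / 4184 J) = 0.2322 kcal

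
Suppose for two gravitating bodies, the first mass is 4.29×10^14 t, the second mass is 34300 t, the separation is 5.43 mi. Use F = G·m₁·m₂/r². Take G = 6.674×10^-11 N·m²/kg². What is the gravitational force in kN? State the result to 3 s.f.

12900 kN

F is given directly by: F = Gm₁m₂/r².
m₁ = 4.29×10^14 t = 4.290×10^17 kg; m₂ = 34300 t = 3.430×10^7 kg; r = 5.43 mi = 8739 m; G = 6.674×10^-11 N·m²/kg².
F = 1.286×10^7 N  (the unit combination reduces to kg·m/s² = N)
1.286×10^7 N × (1 kN / 1000 N) = 12860 kN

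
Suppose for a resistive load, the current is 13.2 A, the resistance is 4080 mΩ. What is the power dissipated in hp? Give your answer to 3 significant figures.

Directly: P = I²R.
I = 13.2 A; R = 4080 mΩ = 4.080 Ω.
P = 710.9 W  (the unit combination reduces to kg·m²/s³ = W)
710.9 W × (1 hp / 745.7 W) = 0.9533 hp

0.953 hp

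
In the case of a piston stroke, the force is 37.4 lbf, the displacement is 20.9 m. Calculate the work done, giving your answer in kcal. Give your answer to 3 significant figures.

Directly: W = F·d.
F = 37.4 lbf = 166.4 N; d = 20.9 m.
W = 3477 J
3477 J × (1 kcal / 4184 J) = 0.8310 kcal

0.831 kcal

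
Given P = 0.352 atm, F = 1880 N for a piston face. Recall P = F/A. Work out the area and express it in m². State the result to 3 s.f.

0.0527 m²

Rearranging: A = F/P.
P = 0.352 atm = 35666 Pa; F = 1880 N.
A = 0.05271 m²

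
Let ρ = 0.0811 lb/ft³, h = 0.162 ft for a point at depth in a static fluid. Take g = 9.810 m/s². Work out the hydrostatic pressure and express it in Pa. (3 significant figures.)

0.629 Pa

Directly: P = ρgh.
ρ = 0.0811 lb/ft³ = 1.299 kg/m³; h = 0.162 ft = 0.04938 m; g = 9.810 m/s².
P = 0.6293 Pa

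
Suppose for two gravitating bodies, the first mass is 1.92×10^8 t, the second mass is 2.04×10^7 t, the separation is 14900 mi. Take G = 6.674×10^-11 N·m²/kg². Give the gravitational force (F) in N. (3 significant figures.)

Directly: F = Gm₁m₂/r².
m₁ = 1.92×10^8 t = 1.920×10^11 kg; m₂ = 2.04×10^7 t = 2.040×10^10 kg; r = 14900 mi = 2.398×10^7 m; G = 6.674×10^-11 N·m²/kg².
F = 4.546×10^-4 N

4.55×10^-4 N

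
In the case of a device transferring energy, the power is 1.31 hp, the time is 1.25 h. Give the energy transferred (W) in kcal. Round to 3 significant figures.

Rearranging P = W/t for W: W = P·t.
P = 1.31 hp = 976.9 W; t = 1.25 h = 4500 s.
W = 4.396×10^6 J  (the unit combination reduces to kg·m²/s² = J)
4.396×10^6 J × (1 kcal / 4184 J) = 1051 kcal

1050 kcal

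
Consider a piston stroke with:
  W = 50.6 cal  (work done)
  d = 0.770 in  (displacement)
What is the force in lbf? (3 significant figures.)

2430 lbf

Rearranging W = F·d for F: F = W/d.
W = 50.6 cal = 211.7 J; d = 0.770 in = 0.01956 m.
F = 10825 N
10825 N × (1 lbf / 4.448 N) = 2433 lbf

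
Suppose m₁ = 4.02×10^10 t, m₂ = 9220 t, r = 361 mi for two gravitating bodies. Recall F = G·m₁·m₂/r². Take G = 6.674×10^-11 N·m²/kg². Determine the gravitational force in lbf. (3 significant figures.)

0.0165 lbf

Directly: F = Gm₁m₂/r².
m₁ = 4.02×10^10 t = 4.020×10^13 kg; m₂ = 9220 t = 9.220×10^6 kg; r = 361 mi = 5.810×10^5 m; G = 6.674×10^-11 N·m²/kg².
F = 0.07329 N
0.07329 N × (1 lbf / 4.448 N) = 0.01648 lbf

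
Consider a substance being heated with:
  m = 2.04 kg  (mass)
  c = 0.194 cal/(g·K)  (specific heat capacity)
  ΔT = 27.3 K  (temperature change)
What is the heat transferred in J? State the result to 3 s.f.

45200 J

Directly: Q = mcΔT.
m = 2.04 kg; c = 0.194 cal/(g·K) = 811.7 J/(kg·K); ΔT = 27.3 K.
Q = 45205 J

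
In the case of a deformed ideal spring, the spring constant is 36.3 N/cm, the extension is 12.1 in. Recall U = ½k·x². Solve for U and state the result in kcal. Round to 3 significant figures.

Directly: U = ½kx².
k = 36.3 N/cm = 3630 N/m; x = 12.1 in = 0.3073 m.
U = 171.4 J
171.4 J × (1 kcal / 4184 J) = 0.04098 kcal

0.0410 kcal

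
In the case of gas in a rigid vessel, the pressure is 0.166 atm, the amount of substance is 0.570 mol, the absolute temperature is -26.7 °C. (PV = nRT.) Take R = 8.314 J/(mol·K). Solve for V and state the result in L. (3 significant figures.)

Solving PV = nRT for V: V = nRT/P.
P = 0.166 atm = 16820 Pa; n = 0.570 mol; T = -26.7 °C = 246.4 K; R = 8.314 J/(mol·K).
V = 0.06944 m³
0.06944 m³ × (1 L / 0.001000 m³) = 69.44 L

69.4 L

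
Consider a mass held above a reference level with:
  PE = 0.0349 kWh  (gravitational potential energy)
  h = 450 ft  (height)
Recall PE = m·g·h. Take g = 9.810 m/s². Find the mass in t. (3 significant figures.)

Rearranging: m = PE/(g·h).
PE = 0.0349 kWh = 1.256×10^5 J; h = 450 ft = 137.2 m; g = 9.810 m/s².
m = 93.38 kg
93.38 kg × (1 t / 1000 kg) = 0.09338 t

0.0934 t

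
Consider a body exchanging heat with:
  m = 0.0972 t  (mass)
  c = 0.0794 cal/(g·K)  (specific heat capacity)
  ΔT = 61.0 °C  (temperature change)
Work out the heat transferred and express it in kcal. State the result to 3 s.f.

Directly: Q = mcΔT.
m = 0.0972 t = 97.20 kg; c = 0.0794 cal/(g·K) = 332.2 J/(kg·K); ΔT = 61.0 °C = 61.00 K.
Q = 1.970×10^6 J  (the unit combination reduces to kg·m²/s² = J)
1.970×10^6 J × (1 kcal / 4184 J) = 470.8 kcal

471 kcal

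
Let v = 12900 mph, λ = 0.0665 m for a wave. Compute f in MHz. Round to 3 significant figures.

Solving v = f·λ for f: f = v/λ.
v = 12900 mph = 5767 m/s; λ = 0.0665 m.
f = 86719 Hz
86719 Hz × (1 MHz / 1.000×10^6 Hz) = 0.08672 MHz

0.0867 MHz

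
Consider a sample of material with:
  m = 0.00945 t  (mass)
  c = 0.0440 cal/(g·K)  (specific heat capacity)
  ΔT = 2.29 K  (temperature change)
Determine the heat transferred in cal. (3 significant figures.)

952 cal

Q is given directly by: Q = mcΔT.
m = 0.00945 t = 9.450 kg; c = 0.0440 cal/(g·K) = 184.1 J/(kg·K); ΔT = 2.29 K.
Q = 3984 J
3984 J × (1 cal / 4.184 J) = 952.2 cal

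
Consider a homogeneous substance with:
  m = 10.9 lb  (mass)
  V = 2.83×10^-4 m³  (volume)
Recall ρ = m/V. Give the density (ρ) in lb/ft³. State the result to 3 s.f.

Directly: ρ = m/V.
m = 10.9 lb = 4.944 kg; V = 2.83×10^-4 m³.
ρ = 17471 kg/m³
17471 kg/m³ × (1 lb/ft³ / 16.02 kg/m³) = 1091 lb/ft³

1090 lb/ft³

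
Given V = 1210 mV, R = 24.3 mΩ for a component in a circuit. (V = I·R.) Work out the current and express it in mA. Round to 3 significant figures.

From Ohm's law: I = V/R.
V = 1210 mV = 1.210 V; R = 24.3 mΩ = 0.02430 Ω.
I = 49.79 A
49.79 A × (1 mA / 0.001000 A) = 49794 mA

49800 mA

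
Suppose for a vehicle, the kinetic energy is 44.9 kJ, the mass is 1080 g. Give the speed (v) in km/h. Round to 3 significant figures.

Solving KE = ½mv² for v: v = √(2·KE/m).
KE = 44.9 kJ = 44900 J; m = 1080 g = 1.080 kg.
v = 288.4 m/s
288.4 m/s × (1 km/h / 0.2778 m/s) = 1038 km/h

1040 km/h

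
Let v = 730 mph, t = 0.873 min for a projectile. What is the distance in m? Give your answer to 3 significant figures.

17100 m

Rearranging: d = v·t.
v = 730 mph = 326.3 m/s; t = 0.873 min = 52.38 s.
d = 17094 m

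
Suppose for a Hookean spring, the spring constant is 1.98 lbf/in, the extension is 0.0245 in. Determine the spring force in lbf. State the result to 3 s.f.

From Hooke's law: F = kx.
k = 1.98 lbf/in = 346.8 N/m; x = 0.0245 in = 6.223×10^-4 m.
F = 0.2158 N
0.2158 N × (1 lbf / 4.448 N) = 0.04851 lbf

0.0485 lbf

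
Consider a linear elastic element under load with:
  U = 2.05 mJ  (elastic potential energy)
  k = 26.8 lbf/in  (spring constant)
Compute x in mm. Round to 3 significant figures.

Rearranging U = ½k·x² for x: x = √(2U/k).
U = 2.05 mJ = 0.002050 J; k = 26.8 lbf/in = 4693 N/m.
x = 9.346×10^-4 m
9.346×10^-4 m × (1 mm / 0.001000 m) = 0.9346 mm

0.935 mm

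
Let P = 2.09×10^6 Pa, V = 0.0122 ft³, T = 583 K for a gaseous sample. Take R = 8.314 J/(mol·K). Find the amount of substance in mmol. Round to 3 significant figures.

Solving PV = nRT for n: n = PV/(RT).
P = 2.09×10^6 Pa; V = 0.0122 ft³ = 3.455×10^-4 m³; T = 583 K; R = 8.314 J/(mol·K).
n = 0.1490 mol
0.1490 mol × (1 mmol / 0.001000 mol) = 149.0 mmol

149 mmol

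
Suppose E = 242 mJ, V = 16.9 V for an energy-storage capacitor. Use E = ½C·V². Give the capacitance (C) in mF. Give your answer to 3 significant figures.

Solving E = ½C·V² for C: C = 2E/V².
E = 242 mJ = 0.2420 J; V = 16.9 V.
C = 0.001695 F
0.001695 F × (1 mF / 0.001000 F) = 1.695 mF

1.69 mF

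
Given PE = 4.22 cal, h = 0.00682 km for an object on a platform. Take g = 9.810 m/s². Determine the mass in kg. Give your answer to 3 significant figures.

Rearranging PE = m·g·h for m: m = PE/(g·h).
PE = 4.22 cal = 17.66 J; h = 0.00682 km = 6.820 m; g = 9.810 m/s².
m = 0.2639 kg

0.264 kg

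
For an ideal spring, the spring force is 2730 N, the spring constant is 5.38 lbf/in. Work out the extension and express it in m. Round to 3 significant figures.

From Hooke's law: x = F/k.
F = 2730 N; k = 5.38 lbf/in = 942.2 N/m.
x = 2.898 m

2.90 m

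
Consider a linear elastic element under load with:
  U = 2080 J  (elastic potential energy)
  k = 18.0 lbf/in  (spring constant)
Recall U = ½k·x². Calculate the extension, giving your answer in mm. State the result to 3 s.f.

1150 mm

Rearranging U = ½k·x² for x: x = √(2U/k).
U = 2080 J; k = 18.0 lbf/in = 3152 N/m.
x = 1.149 m
1.149 m × (1 mm / 0.001000 m) = 1149 mm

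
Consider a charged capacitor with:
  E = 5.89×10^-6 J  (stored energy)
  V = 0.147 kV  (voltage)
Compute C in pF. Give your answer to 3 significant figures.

Rearranging E = ½C·V² for C: C = 2E/V².
E = 5.89×10^-6 J; V = 0.147 kV = 147.0 V.
C = 5.451×10^-10 F
5.451×10^-10 F × (1 pF / 1.000×10^-12 F) = 545.1 pF

545 pF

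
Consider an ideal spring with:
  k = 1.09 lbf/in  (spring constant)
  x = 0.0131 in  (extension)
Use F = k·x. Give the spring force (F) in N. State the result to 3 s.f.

0.0635 N

From Hooke's law: F = kx.
k = 1.09 lbf/in = 190.9 N/m; x = 0.0131 in = 3.327×10^-4 m.
F = 0.06352 N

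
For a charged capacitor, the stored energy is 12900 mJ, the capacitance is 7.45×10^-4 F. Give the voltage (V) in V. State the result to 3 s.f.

186 V

Rearranging: V = √(2E/C).
E = 12900 mJ = 12.90 J; C = 7.45×10^-4 F.
V = 186.1 V  (the unit combination reduces to kg·m²/(A·s³) = V)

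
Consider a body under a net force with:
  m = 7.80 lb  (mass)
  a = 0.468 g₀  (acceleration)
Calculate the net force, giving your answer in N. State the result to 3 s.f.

16.2 N

From Newton's second law: F = m·a.
m = 7.80 lb = 3.538 kg; a = 0.468 g₀ = 4.590 m/s².
F = 16.24 N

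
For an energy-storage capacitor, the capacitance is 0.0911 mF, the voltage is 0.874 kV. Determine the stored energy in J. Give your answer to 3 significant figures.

34.8 J

E is given directly by: E = ½CV².
C = 0.0911 mF = 9.110×10^-5 F; V = 0.874 kV = 874.0 V.
E = 34.79 J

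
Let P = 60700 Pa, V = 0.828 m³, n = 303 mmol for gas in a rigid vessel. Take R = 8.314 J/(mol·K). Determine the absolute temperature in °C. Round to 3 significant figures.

19700 °C

Rearranging: T = PV/(nR).
P = 60700 Pa; V = 0.828 m³; n = 303 mmol = 0.3030 mol; R = 8.314 J/(mol·K).
T = 19951 K
19951 K − 273.15 = 19678 °C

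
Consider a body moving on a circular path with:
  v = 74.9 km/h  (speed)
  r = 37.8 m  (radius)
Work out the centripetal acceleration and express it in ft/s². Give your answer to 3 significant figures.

37.6 ft/s²

a is given directly by: a = v²/r.
v = 74.9 km/h = 20.81 m/s; r = 37.8 m.
a = 11.45 m/s²
11.45 m/s² × (1 ft/s² / 0.3048 m/s²) = 37.57 ft/s²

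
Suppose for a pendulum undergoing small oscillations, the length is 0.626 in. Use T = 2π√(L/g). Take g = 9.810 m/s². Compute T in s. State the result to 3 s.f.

Directly: T = 2π√(L/g).
L = 0.626 in = 0.01590 m; g = 9.810 m/s².
T = 0.2530 s

0.253 s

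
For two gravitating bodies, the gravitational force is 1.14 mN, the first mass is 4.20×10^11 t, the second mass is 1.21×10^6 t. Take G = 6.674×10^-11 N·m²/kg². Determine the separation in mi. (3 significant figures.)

Solving F = G·m₁·m₂/r² for r: r = √(G·m₁m₂/F).
F = 1.14 mN = 0.001140 N; m₁ = 4.20×10^11 t = 4.200×10^14 kg; m₂ = 1.21×10^6 t = 1.210×10^9 kg; G = 6.674×10^-11 N·m²/kg².
r = 1.725×10^8 m
1.725×10^8 m × (1 mi / 1609 m) = 1.072×10^5 mi

1.07×10^5 mi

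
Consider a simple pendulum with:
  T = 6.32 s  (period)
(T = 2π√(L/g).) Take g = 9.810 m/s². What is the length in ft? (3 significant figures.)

Solving T = 2π√(L/g) for L: L = g·(T/2π)².
T = 6.32 s; g = 9.810 m/s².
L = 9.925 m
9.925 m × (1 ft / 0.3048 m) = 32.56 ft

32.6 ft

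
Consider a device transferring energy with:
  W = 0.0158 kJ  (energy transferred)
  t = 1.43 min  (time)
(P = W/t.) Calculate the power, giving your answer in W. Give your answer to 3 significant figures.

Directly: P = W/t.
W = 0.0158 kJ = 15.80 J; t = 1.43 min = 85.80 s.
P = 0.1841 W

0.184 W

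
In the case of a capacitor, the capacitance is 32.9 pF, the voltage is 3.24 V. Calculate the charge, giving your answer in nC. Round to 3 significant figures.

0.107 nC

Rearranging C = Q/V for Q: Q = CV.
C = 32.9 pF = 3.290×10^-11 F; V = 3.24 V.
Q = 1.066×10^-10 C
1.066×10^-10 C × (1 nC / 1.000×10^-9 C) = 0.1066 nC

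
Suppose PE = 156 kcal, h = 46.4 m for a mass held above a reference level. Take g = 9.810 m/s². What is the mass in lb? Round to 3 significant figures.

Rearranging PE = m·g·h for m: m = PE/(g·h).
PE = 156 kcal = 6.527×10^5 J; h = 46.4 m; g = 9.810 m/s².
m = 1434 kg
1434 kg × (1 lb / 0.4536 kg) = 3161 lb

3160 lb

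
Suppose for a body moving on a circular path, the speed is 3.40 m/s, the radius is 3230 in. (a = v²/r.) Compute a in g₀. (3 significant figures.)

Directly: a = v²/r.
v = 3.40 m/s; r = 3230 in = 82.04 m.
a = 0.1409 m/s²
0.1409 m/s² × (1 g₀ / 9.807 m/s²) = 0.01437 g₀

0.0144 g₀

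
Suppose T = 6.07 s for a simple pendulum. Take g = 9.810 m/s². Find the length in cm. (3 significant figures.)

Solving T = 2π√(L/g) for L: L = g·(T/2π)².
T = 6.07 s; g = 9.810 m/s².
L = 9.156 m
9.156 m × (1 cm / 0.01000 m) = 915.6 cm

916 cm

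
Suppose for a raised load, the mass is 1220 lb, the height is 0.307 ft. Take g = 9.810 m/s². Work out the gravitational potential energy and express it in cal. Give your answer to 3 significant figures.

121 cal

Directly: PE = mgh.
m = 1220 lb = 553.4 kg; h = 0.307 ft = 0.09357 m; g = 9.810 m/s².
PE = 508.0 J  (the unit combination reduces to kg·m²/s² = J)
508.0 J × (1 cal / 4.184 J) = 121.4 cal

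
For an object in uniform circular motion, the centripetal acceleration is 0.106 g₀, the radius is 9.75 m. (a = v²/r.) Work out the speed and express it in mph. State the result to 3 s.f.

Rearranging: v = √(a·r).
a = 0.106 g₀ = 1.040 m/s²; r = 9.75 m.
v = 3.184 m/s
3.184 m/s × (1 mph / 0.4470 m/s) = 7.121 mph

7.12 mph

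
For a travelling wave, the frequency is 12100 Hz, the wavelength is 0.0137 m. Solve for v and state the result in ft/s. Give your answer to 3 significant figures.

544 ft/s

v is given directly by: v = fλ.
f = 12100 Hz; λ = 0.0137 m.
v = 165.8 m/s
165.8 m/s × (1 ft/s / 0.3048 m/s) = 543.9 ft/s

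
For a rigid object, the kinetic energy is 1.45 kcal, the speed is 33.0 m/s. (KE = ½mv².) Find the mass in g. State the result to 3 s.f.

11100 g

Rearranging KE = ½mv² for m: m = 2·KE/v².
KE = 1.45 kcal = 6067 J; v = 33.0 m/s.
m = 11.14 kg
11.14 kg × (1 g / 0.001000 kg) = 11142 g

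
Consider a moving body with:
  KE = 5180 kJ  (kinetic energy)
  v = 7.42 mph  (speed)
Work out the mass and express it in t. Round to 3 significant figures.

Rearranging KE = ½mv² for m: m = 2·KE/v².
KE = 5180 kJ = 5.180×10^6 J; v = 7.42 mph = 3.317 m/s.
m = 9.416×10^5 kg
9.416×10^5 kg × (1 t / 1000 kg) = 941.6 t

942 t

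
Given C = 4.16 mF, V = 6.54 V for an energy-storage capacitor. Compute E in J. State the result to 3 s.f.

0.0890 J

Directly: E = ½CV².
C = 4.16 mF = 0.004160 F; V = 6.54 V.
E = 0.08896 J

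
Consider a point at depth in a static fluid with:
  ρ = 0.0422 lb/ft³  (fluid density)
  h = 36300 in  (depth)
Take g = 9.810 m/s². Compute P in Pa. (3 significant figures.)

P is given directly by: P = ρgh.
ρ = 0.0422 lb/ft³ = 0.6760 kg/m³; h = 36300 in = 922.0 m; g = 9.810 m/s².
P = 6114 Pa

6110 Pa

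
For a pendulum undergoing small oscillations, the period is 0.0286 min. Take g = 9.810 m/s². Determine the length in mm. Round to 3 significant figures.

Rearranging T = 2π√(L/g) for L: L = g·(T/2π)².
T = 0.0286 min = 1.716 s; g = 9.810 m/s².
L = 0.7317 m
0.7317 m × (1 mm / 0.001000 m) = 731.7 mm

732 mm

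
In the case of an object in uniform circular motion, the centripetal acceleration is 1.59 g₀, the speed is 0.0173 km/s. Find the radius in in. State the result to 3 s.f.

Rearranging a = v²/r for r: r = v²/a.
a = 1.59 g₀ = 15.59 m/s²; v = 0.0173 km/s = 17.30 m/s.
r = 19.19 m
19.19 m × (1 in / 0.02540 m) = 755.7 in

756 in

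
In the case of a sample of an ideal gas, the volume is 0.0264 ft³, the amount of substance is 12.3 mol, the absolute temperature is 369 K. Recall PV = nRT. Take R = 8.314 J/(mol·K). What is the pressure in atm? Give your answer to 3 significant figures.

498 atm

Directly: P = nRT/V.
V = 0.0264 ft³ = 7.476×10^-4 m³; n = 12.3 mol; T = 369 K; R = 8.314 J/(mol·K).
P = 5.048×10^7 Pa
5.048×10^7 Pa × (1 atm / 1.013×10^5 Pa) = 498.2 atm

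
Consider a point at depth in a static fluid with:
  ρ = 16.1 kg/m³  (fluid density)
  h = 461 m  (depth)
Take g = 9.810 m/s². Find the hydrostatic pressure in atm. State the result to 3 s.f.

P is given directly by: P = ρgh.
ρ = 16.1 kg/m³; h = 461 m; g = 9.810 m/s².
P = 72811 Pa  (the unit combination reduces to kg/(m·s²) = Pa)
72811 Pa × (1 atm / 1.013×10^5 Pa) = 0.7186 atm

0.719 atm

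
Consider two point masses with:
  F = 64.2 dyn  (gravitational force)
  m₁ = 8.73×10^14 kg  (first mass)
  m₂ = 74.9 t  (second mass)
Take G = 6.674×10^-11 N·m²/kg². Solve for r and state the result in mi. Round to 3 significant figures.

1620 mi

From Newton's law of gravitation: r = √(G·m₁m₂/F).
F = 64.2 dyn = 6.420×10^-4 N; m₁ = 8.73×10^14 kg; m₂ = 74.9 t = 74900 kg; G = 6.674×10^-11 N·m²/kg².
r = 2.607×10^6 m
2.607×10^6 m × (1 mi / 1609 m) = 1620 mi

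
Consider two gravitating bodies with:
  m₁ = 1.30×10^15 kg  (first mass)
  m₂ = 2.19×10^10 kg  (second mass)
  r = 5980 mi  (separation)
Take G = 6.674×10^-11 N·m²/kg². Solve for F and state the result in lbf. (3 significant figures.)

F is given directly by: F = Gm₁m₂/r².
m₁ = 1.30×10^15 kg; m₂ = 2.19×10^10 kg; r = 5980 mi = 9.624×10^6 m; G = 6.674×10^-11 N·m²/kg².
F = 20.52 N  (the unit combination reduces to kg·m/s² = N)
20.52 N × (1 lbf / 4.448 N) = 4.612 lbf

4.61 lbf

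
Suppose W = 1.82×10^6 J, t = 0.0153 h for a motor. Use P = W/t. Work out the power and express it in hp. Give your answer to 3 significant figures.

P is given directly by: P = W/t.
W = 1.82×10^6 J; t = 0.0153 h = 55.08 s.
P = 33043 W
33043 W × (1 hp / 745.7 W) = 44.31 hp

44.3 hp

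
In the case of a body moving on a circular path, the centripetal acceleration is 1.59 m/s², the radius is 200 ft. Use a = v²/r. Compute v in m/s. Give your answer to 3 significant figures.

Rearranging: v = √(a·r).
a = 1.59 m/s²; r = 200 ft = 60.96 m.
v = 9.845 m/s

9.85 m/s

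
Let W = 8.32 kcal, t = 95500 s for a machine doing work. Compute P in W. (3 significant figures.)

0.365 W

Directly: P = W/t.
W = 8.32 kcal = 34811 J; t = 95500 s.
P = 0.3645 W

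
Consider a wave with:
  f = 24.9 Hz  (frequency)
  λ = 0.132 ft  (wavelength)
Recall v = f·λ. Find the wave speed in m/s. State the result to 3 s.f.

1.00 m/s

v is given directly by: v = fλ.
f = 24.9 Hz; λ = 0.132 ft = 0.04023 m.
v = 1.002 m/s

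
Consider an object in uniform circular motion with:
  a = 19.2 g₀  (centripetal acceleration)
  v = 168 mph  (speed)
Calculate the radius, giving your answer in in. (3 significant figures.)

Rearranging: r = v²/a.
a = 19.2 g₀ = 188.3 m/s²; v = 168 mph = 75.10 m/s.
r = 29.96 m
29.96 m × (1 in / 0.02540 m) = 1179 in

1180 in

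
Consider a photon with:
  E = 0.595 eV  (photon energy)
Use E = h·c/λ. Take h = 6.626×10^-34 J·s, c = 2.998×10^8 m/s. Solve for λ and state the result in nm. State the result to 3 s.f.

2080 nm

Rearranging E = h·c/λ for λ: λ = hc/E.
E = 0.595 eV = 9.533×10^-20 J; h = 6.626×10^-34 J·s; c = 2.998×10^8 m/s.
λ = 2.084×10^-6 m
2.084×10^-6 m × (1 nm / 1.000×10^-9 m) = 2084 nm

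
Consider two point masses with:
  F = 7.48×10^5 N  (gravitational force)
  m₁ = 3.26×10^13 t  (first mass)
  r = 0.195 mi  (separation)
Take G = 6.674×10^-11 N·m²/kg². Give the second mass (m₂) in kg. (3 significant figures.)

From Newton's law of gravitation: m₂ = F·r²/(G·m₁).
F = 7.48×10^5 N; m₁ = 3.26×10^13 t = 3.260×10^16 kg; r = 0.195 mi = 313.8 m; G = 6.674×10^-11 N·m²/kg².
m₂ = 33858 kg

33900 kg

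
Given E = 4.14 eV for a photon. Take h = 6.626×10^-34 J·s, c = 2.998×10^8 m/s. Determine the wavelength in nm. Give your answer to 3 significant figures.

Rearranging: λ = hc/E.
E = 4.14 eV = 6.633×10^-19 J; h = 6.626×10^-34 J·s; c = 2.998×10^8 m/s.
λ = 2.995×10^-7 m
2.995×10^-7 m × (1 nm / 1.000×10^-9 m) = 299.5 nm

299 nm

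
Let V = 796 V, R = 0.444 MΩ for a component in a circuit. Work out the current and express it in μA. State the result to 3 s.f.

From Ohm's law: I = V/R.
V = 796 V; R = 0.444 MΩ = 4.440×10^5 Ω.
I = 0.001793 A
0.001793 A × (1 μA / 1.000×10^-6 A) = 1793 μA

1790 μA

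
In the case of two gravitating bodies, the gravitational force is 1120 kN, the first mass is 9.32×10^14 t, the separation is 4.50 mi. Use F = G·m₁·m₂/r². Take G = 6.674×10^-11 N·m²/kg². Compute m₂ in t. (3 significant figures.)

From Newton's law of gravitation: m₂ = F·r²/(G·m₁).
F = 1120 kN = 1.120×10^6 N; m₁ = 9.32×10^14 t = 9.320×10^17 kg; r = 4.50 mi = 7242 m; G = 6.674×10^-11 N·m²/kg².
m₂ = 9.444×10^5 kg
9.444×10^5 kg × (1 t / 1000 kg) = 944.4 t

944 t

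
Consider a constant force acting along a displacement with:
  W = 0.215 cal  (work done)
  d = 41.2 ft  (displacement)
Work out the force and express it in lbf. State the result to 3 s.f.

Rearranging W = F·d for F: F = W/d.
W = 0.215 cal = 0.8996 J; d = 41.2 ft = 12.56 m.
F = 0.07163 N
0.07163 N × (1 lbf / 4.448 N) = 0.01610 lbf

0.0161 lbf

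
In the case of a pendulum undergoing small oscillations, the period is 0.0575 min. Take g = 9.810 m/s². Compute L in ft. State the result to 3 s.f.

9.70 ft

Rearranging T = 2π√(L/g) for L: L = g·(T/2π)².
T = 0.0575 min = 3.450 s; g = 9.810 m/s².
L = 2.958 m
2.958 m × (1 ft / 0.3048 m) = 9.704 ft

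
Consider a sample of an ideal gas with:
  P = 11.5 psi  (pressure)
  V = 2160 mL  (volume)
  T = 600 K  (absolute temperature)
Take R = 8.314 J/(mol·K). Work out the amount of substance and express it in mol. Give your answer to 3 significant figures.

From the ideal-gas law: n = PV/(RT).
P = 11.5 psi = 79290 Pa; V = 2160 mL = 0.002160 m³; T = 600 K; R = 8.314 J/(mol·K).
n = 0.03433 mol

0.0343 mol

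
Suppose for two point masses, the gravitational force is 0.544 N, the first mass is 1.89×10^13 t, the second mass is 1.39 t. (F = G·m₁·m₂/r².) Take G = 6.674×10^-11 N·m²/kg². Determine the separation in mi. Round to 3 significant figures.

Rearranging F = G·m₁·m₂/r² for r: r = √(G·m₁m₂/F).
F = 0.544 N; m₁ = 1.89×10^13 t = 1.890×10^16 kg; m₂ = 1.39 t = 1390 kg; G = 6.674×10^-11 N·m²/kg².
r = 56772 m
56772 m × (1 mi / 1609 m) = 35.28 mi

35.3 mi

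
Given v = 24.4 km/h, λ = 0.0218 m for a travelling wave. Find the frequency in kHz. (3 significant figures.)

0.311 kHz

Solving v = f·λ for f: f = v/λ.
v = 24.4 km/h = 6.778 m/s; λ = 0.0218 m.
f = 310.9 Hz
310.9 Hz × (1 kHz / 1000 Hz) = 0.3109 kHz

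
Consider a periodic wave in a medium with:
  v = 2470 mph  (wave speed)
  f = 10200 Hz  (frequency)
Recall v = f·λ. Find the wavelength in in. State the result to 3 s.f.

4.26 in

Solving v = f·λ for λ: λ = v/f.
v = 2470 mph = 1104 m/s; f = 10200 Hz.
λ = 0.1083 m
0.1083 m × (1 in / 0.02540 m) = 4.262 in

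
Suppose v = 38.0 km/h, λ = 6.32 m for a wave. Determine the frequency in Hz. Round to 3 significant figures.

Solving v = f·λ for f: f = v/λ.
v = 38.0 km/h = 10.56 m/s; λ = 6.32 m.
f = 1.670 Hz

1.67 Hz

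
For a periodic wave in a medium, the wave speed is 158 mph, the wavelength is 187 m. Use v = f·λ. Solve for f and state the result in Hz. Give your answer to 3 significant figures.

Rearranging: f = v/λ.
v = 158 mph = 70.63 m/s; λ = 187 m.
f = 0.3777 Hz

0.378 Hz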